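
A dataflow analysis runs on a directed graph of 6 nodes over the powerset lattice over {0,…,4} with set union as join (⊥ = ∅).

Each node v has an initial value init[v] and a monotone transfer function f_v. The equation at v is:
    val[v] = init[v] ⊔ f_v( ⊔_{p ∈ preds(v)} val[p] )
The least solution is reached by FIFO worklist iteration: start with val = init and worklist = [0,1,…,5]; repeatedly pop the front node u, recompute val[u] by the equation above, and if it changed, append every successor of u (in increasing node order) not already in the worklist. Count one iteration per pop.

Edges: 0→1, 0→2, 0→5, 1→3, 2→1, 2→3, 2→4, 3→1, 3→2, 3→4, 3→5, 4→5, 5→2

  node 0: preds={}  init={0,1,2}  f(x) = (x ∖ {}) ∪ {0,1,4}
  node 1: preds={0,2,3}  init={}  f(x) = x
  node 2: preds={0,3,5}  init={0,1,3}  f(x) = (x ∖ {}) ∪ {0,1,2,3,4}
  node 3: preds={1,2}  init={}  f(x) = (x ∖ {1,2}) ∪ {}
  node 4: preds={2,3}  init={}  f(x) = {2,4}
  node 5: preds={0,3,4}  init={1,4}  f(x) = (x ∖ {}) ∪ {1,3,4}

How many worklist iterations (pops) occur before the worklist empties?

8

Trace (8 dequeues):
  [1] u=0 | in {} | out {0,1,2,4} | prev {0,1,2} | push {}
  [2] u=1 | in {0,1,2,3,4} | out {0,1,2,3,4} | prev {} | push {}
  [3] u=2 | in {0,1,2,4} | out {0,1,2,3,4} | prev {0,1,3} | push {1}
  [4] u=3 | in {0,1,2,3,4} | out {0,3,4} | prev {} | push {2}
  [5] u=4 | in {0,1,2,3,4} | out {2,4} | prev {} | push {}
  [6] u=5 | in {0,1,2,3,4} | out {0,1,2,3,4} | prev {1,4} | push {}
  [7] u=1 | in {0,1,2,3,4} | out {0,1,2,3,4} | ==
  [8] u=2 | in {0,1,2,3,4} | out {0,1,2,3,4} | ==

Converged values:
  [0] {0,1,2,4}
  [1] {0,1,2,3,4}
  [2] {0,1,2,3,4}
  [3] {0,3,4}
  [4] {2,4}
  [5] {0,1,2,3,4}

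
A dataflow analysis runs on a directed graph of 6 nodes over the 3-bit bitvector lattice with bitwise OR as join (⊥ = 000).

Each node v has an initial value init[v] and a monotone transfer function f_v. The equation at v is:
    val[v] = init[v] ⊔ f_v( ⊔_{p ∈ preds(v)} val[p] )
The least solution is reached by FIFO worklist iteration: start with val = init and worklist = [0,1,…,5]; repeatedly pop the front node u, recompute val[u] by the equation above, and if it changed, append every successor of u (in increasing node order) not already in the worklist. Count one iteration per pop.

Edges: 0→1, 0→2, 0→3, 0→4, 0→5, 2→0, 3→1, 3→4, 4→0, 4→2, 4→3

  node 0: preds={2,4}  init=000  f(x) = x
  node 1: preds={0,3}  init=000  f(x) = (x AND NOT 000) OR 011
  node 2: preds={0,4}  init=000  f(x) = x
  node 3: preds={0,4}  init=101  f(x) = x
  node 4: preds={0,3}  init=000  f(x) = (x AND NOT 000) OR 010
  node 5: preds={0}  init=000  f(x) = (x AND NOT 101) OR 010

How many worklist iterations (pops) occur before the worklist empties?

Worklist (13 pops):
  #1 pop 0: in=000 → 000 (no change)
  #2 pop 1: in=101 → 111 (was 000); enqueue []
  #3 pop 2: in=000 → 000 (no change)
  #4 pop 3: in=000 → 101 (no change)
  #5 pop 4: in=101 → 111 (was 000); enqueue [0,2,3]
  #6 pop 5: in=000 → 010 (was 000); enqueue []
  #7 pop 0: in=111 → 111 (was 000); enqueue [1,4,5]
  #8 pop 2: in=111 → 111 (was 000); enqueue [0]
  #9 pop 3: in=111 → 111 (was 101); enqueue []
  #10 pop 1: in=111 → 111 (no change)
  #11 pop 4: in=111 → 111 (no change)
  #12 pop 5: in=111 → 010 (no change)
  #13 pop 0: in=111 → 111 (no change)

Fixpoint:
  val[0] = 111
  val[1] = 111
  val[2] = 111
  val[3] = 111
  val[4] = 111
  val[5] = 010

13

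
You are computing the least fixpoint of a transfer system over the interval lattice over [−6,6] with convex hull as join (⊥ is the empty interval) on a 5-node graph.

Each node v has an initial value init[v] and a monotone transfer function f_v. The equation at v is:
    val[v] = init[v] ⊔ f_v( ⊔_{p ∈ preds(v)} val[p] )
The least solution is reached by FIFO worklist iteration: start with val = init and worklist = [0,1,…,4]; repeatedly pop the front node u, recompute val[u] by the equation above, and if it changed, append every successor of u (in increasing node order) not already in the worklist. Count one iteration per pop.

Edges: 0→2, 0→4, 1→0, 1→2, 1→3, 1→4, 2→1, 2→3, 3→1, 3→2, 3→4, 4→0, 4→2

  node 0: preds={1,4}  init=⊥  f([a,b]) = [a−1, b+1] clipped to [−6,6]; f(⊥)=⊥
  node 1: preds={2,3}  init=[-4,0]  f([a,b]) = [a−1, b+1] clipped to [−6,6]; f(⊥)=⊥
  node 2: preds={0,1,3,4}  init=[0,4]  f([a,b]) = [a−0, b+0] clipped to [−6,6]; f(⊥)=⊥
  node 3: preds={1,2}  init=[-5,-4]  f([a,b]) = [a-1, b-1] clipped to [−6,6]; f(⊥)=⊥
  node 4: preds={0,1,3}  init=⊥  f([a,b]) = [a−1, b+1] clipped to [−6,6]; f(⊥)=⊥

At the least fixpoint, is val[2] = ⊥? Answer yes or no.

no

Trace (14 dequeues):
  [1] u=0 | in [-4,0] | out [-5,1] | prev ⊥ | push {}
  [2] u=1 | in [-5,4] | out [-6,5] | prev [-4,0] | push {0}
  [3] u=2 | in [-6,5] | out [-6,5] | prev [0,4] | push {1}
  [4] u=3 | in [-6,5] | out [-6,4] | prev [-5,-4] | push {2}
  [5] u=4 | in [-6,5] | out [-6,6] | prev ⊥ | push {}
  [6] u=0 | in [-6,6] | out [-6,6] | prev [-5,1] | push {4}
  [7] u=1 | in [-6,5] | out [-6,6] | prev [-6,5] | push {0,3}
  [8] u=2 | in [-6,6] | out [-6,6] | prev [-6,5] | push {1}
  [9] u=4 | in [-6,6] | out [-6,6] | ==
  [10] u=0 | in [-6,6] | out [-6,6] | ==
  [11] u=3 | in [-6,6] | out [-6,5] | prev [-6,4] | push {2,4}
  [12] u=1 | in [-6,6] | out [-6,6] | ==
  [13] u=2 | in [-6,6] | out [-6,6] | ==
  [14] u=4 | in [-6,6] | out [-6,6] | ==

Converged values:
  [0] [-6,6]
  [1] [-6,6]
  [2] [-6,6]
  [3] [-6,5]
  [4] [-6,6]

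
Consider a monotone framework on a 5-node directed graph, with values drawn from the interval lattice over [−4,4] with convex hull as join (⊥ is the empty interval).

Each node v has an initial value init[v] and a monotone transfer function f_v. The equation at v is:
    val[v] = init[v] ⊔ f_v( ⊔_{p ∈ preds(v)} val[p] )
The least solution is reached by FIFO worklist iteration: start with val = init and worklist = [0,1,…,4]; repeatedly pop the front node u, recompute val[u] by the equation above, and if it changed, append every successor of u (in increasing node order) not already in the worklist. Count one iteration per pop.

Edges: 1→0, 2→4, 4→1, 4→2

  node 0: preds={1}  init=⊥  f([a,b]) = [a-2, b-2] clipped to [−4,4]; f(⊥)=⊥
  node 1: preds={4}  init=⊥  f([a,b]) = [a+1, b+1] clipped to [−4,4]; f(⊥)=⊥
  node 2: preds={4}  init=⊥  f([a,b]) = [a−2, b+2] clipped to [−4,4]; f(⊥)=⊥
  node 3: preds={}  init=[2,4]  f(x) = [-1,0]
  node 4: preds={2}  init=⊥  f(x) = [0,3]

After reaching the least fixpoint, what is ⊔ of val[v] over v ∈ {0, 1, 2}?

Worklist (9 pops):
  #1 pop 0: in=⊥ → ⊥ (no change)
  #2 pop 1: in=⊥ → ⊥ (no change)
  #3 pop 2: in=⊥ → ⊥ (no change)
  #4 pop 3: in=⊥ → [-1,4] (was [2,4]); enqueue []
  #5 pop 4: in=⊥ → [0,3] (was ⊥); enqueue [1,2]
  #6 pop 1: in=[0,3] → [1,4] (was ⊥); enqueue [0]
  #7 pop 2: in=[0,3] → [-2,4] (was ⊥); enqueue [4]
  #8 pop 0: in=[1,4] → [-1,2] (was ⊥); enqueue []
  #9 pop 4: in=[-2,4] → [0,3] (no change)

Fixpoint:
  val[0] = [-1,2]
  val[1] = [1,4]
  val[2] = [-2,4]
  val[3] = [-1,4]
  val[4] = [0,3]

[-2,4]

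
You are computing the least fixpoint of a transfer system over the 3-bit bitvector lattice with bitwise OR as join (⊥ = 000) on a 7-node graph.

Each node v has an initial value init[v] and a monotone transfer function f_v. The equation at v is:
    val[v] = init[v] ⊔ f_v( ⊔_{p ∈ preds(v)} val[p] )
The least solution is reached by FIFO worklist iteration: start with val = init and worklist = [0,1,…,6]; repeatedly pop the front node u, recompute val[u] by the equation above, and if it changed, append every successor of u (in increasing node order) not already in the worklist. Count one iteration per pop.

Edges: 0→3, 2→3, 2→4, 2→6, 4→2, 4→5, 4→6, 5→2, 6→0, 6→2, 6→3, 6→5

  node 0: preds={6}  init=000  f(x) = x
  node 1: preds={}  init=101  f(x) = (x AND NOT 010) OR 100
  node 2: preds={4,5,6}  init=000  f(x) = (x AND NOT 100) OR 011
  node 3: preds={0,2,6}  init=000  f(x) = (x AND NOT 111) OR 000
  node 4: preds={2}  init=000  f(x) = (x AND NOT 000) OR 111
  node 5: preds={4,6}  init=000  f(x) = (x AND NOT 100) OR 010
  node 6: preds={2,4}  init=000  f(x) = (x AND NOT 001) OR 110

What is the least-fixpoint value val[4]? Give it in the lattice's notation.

Worklist (11 pops):
  #1 pop 0: in=000 → 000 (no change)
  #2 pop 1: in=000 → 101 (no change)
  #3 pop 2: in=000 → 011 (was 000); enqueue []
  #4 pop 3: in=011 → 000 (no change)
  #5 pop 4: in=011 → 111 (was 000); enqueue [2]
  #6 pop 5: in=111 → 011 (was 000); enqueue []
  #7 pop 6: in=111 → 110 (was 000); enqueue [0,3,5]
  #8 pop 2: in=111 → 011 (no change)
  #9 pop 0: in=110 → 110 (was 000); enqueue []
  #10 pop 3: in=111 → 000 (no change)
  #11 pop 5: in=111 → 011 (no change)

Fixpoint:
  val[0] = 110
  val[1] = 101
  val[2] = 011
  val[3] = 000
  val[4] = 111
  val[5] = 011
  val[6] = 110

111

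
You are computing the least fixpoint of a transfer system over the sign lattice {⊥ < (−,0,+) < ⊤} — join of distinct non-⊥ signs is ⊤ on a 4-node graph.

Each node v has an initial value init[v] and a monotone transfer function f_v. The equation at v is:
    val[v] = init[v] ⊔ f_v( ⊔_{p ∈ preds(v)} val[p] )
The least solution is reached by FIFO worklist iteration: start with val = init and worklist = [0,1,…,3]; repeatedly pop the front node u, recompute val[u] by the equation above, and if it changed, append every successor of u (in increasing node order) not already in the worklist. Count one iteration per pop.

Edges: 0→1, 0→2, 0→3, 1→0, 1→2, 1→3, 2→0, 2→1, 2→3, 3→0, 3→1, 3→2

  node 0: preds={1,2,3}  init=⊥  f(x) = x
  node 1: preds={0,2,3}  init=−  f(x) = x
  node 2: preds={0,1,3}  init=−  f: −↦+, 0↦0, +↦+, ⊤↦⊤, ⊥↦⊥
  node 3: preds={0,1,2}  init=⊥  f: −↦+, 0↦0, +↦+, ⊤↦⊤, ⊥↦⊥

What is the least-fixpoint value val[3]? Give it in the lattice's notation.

⊤

Trace (9 dequeues):
  [1] u=0 | in − | out − | prev ⊥ | push {}
  [2] u=1 | in − | out − | ==
  [3] u=2 | in − | out ⊤ | prev − | push {0,1}
  [4] u=3 | in ⊤ | out ⊤ | prev ⊥ | push {2}
  [5] u=0 | in ⊤ | out ⊤ | prev − | push {3}
  [6] u=1 | in ⊤ | out ⊤ | prev − | push {0}
  [7] u=2 | in ⊤ | out ⊤ | ==
  [8] u=3 | in ⊤ | out ⊤ | ==
  [9] u=0 | in ⊤ | out ⊤ | ==

Converged values:
  [0] ⊤
  [1] ⊤
  [2] ⊤
  [3] ⊤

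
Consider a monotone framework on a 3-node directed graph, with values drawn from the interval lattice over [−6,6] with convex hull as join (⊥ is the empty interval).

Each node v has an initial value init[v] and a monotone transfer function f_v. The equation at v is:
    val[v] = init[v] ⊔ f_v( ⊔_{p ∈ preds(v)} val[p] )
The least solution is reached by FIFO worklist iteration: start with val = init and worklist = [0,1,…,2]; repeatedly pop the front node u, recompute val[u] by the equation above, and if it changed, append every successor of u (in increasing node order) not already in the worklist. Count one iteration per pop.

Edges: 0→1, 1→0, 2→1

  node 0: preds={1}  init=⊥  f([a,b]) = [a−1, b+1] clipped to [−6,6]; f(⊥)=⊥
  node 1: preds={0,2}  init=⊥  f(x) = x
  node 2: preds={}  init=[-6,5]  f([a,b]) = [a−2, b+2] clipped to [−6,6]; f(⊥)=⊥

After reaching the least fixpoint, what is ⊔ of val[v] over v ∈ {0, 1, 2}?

Iteration log — 6 steps:
  step 1. node 0  ⊔preds=⊥  new=⊥  stable
  step 2. node 1  ⊔preds=[-6,5]  new=[-6,5]  old=⊥  +wl: 0
  step 3. node 2  ⊔preds=⊥  new=[-6,5]  stable
  step 4. node 0  ⊔preds=[-6,5]  new=[-6,6]  old=⊥  +wl: 1
  step 5. node 1  ⊔preds=[-6,6]  new=[-6,6]  old=[-6,5]  +wl: 0
  step 6. node 0  ⊔preds=[-6,6]  new=[-6,6]  stable

Least fixpoint reached:
  node 0: [-6,6]
  node 1: [-6,6]
  node 2: [-6,5]

[-6,6]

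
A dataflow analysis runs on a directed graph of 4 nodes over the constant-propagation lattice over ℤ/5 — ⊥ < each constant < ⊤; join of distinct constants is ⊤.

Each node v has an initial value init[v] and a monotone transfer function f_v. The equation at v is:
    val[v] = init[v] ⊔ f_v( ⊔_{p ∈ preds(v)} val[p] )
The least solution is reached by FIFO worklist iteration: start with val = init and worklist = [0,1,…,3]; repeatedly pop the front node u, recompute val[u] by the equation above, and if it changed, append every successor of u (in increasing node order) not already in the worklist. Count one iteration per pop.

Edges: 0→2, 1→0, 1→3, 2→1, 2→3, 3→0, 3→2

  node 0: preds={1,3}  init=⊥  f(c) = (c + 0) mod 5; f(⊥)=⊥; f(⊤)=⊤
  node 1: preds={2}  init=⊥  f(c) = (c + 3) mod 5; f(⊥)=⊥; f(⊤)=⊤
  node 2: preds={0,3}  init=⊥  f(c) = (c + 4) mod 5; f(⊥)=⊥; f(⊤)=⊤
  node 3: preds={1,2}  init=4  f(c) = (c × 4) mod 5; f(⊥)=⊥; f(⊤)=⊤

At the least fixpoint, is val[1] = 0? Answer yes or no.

Worklist (11 pops):
  #1 pop 0: in=4 → 4 (was ⊥); enqueue []
  #2 pop 1: in=⊥ → ⊥ (no change)
  #3 pop 2: in=4 → 3 (was ⊥); enqueue [1]
  #4 pop 3: in=3 → ⊤ (was 4); enqueue [0,2]
  #5 pop 1: in=3 → 1 (was ⊥); enqueue [3]
  #6 pop 0: in=⊤ → ⊤ (was 4); enqueue []
  #7 pop 2: in=⊤ → ⊤ (was 3); enqueue [1]
  #8 pop 3: in=⊤ → ⊤ (no change)
  #9 pop 1: in=⊤ → ⊤ (was 1); enqueue [0,3]
  #10 pop 0: in=⊤ → ⊤ (no change)
  #11 pop 3: in=⊤ → ⊤ (no change)

Fixpoint:
  val[0] = ⊤
  val[1] = ⊤
  val[2] = ⊤
  val[3] = ⊤

no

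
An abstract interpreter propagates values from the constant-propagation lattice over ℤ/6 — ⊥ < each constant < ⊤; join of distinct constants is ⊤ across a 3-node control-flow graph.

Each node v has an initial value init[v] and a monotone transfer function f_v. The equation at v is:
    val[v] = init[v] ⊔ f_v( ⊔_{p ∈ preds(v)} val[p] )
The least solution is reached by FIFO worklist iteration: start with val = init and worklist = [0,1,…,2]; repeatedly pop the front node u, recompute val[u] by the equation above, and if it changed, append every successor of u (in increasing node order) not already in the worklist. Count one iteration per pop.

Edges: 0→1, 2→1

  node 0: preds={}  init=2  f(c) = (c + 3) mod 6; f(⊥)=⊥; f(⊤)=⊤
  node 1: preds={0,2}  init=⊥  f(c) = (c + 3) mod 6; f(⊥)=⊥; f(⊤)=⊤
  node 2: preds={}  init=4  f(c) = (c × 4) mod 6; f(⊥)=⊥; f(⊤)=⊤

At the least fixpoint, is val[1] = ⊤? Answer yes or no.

Iteration log — 3 steps:
  step 1. node 0  ⊔preds=⊥  new=2  stable
  step 2. node 1  ⊔preds=⊤  new=⊤  old=⊥  +wl: 
  step 3. node 2  ⊔preds=⊥  new=4  stable

Least fixpoint reached:
  node 0: 2
  node 1: ⊤
  node 2: 4

yes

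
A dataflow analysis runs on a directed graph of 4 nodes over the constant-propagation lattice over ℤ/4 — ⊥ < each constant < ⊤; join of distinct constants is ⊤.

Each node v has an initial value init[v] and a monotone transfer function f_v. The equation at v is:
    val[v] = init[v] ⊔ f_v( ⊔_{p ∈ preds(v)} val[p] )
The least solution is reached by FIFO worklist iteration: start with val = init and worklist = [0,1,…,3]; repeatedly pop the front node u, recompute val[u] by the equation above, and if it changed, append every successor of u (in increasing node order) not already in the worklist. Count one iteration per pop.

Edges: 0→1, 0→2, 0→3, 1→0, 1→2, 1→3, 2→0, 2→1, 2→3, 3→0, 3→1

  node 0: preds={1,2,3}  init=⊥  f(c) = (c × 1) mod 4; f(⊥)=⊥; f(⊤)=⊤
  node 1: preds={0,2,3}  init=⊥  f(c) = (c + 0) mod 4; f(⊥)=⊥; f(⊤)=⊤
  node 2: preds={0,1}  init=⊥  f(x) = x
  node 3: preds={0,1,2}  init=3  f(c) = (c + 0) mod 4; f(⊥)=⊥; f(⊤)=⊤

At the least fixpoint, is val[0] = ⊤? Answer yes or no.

no

Trace (6 dequeues):
  [1] u=0 | in 3 | out 3 | prev ⊥ | push {}
  [2] u=1 | in 3 | out 3 | prev ⊥ | push {0}
  [3] u=2 | in 3 | out 3 | prev ⊥ | push {1}
  [4] u=3 | in 3 | out 3 | ==
  [5] u=0 | in 3 | out 3 | ==
  [6] u=1 | in 3 | out 3 | ==

Converged values:
  [0] 3
  [1] 3
  [2] 3
  [3] 3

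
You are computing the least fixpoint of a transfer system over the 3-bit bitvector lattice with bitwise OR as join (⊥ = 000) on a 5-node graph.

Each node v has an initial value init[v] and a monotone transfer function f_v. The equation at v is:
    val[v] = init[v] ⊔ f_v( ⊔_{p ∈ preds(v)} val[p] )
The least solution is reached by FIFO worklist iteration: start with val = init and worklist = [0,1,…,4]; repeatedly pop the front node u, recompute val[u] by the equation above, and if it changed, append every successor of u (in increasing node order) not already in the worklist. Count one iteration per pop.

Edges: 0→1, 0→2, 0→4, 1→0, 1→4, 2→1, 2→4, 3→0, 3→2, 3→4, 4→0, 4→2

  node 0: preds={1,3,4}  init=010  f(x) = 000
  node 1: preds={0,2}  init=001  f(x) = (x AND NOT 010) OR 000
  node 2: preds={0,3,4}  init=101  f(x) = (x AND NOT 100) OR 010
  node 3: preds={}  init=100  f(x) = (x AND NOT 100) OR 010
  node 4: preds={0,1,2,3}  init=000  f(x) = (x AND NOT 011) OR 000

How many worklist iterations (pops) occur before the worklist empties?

Worklist (8 pops):
  #1 pop 0: in=101 → 010 (no change)
  #2 pop 1: in=111 → 101 (was 001); enqueue [0]
  #3 pop 2: in=110 → 111 (was 101); enqueue [1]
  #4 pop 3: in=000 → 110 (was 100); enqueue [2]
  #5 pop 4: in=111 → 100 (was 000); enqueue []
  #6 pop 0: in=111 → 010 (no change)
  #7 pop 1: in=111 → 101 (no change)
  #8 pop 2: in=110 → 111 (no change)

Fixpoint:
  val[0] = 010
  val[1] = 101
  val[2] = 111
  val[3] = 110
  val[4] = 100

8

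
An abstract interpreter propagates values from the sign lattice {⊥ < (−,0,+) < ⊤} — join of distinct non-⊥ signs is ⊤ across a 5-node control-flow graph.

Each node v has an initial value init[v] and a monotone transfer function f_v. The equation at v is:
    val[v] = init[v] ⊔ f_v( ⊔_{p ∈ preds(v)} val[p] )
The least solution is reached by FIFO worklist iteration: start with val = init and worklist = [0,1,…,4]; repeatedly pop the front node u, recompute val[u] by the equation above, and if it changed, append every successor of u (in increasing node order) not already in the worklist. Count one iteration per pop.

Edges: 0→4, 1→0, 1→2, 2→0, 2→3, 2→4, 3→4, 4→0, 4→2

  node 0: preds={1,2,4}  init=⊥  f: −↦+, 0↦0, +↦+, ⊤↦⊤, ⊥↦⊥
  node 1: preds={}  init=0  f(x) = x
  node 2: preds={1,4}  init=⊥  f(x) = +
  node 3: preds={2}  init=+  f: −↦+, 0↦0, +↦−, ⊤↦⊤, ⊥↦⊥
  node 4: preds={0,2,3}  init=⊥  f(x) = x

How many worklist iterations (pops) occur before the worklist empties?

8

Trace (8 dequeues):
  [1] u=0 | in 0 | out 0 | prev ⊥ | push {}
  [2] u=1 | in ⊥ | out 0 | ==
  [3] u=2 | in 0 | out + | prev ⊥ | push {0}
  [4] u=3 | in + | out ⊤ | prev + | push {}
  [5] u=4 | in ⊤ | out ⊤ | prev ⊥ | push {2}
  [6] u=0 | in ⊤ | out ⊤ | prev 0 | push {4}
  [7] u=2 | in ⊤ | out + | ==
  [8] u=4 | in ⊤ | out ⊤ | ==

Converged values:
  [0] ⊤
  [1] 0
  [2] +
  [3] ⊤
  [4] ⊤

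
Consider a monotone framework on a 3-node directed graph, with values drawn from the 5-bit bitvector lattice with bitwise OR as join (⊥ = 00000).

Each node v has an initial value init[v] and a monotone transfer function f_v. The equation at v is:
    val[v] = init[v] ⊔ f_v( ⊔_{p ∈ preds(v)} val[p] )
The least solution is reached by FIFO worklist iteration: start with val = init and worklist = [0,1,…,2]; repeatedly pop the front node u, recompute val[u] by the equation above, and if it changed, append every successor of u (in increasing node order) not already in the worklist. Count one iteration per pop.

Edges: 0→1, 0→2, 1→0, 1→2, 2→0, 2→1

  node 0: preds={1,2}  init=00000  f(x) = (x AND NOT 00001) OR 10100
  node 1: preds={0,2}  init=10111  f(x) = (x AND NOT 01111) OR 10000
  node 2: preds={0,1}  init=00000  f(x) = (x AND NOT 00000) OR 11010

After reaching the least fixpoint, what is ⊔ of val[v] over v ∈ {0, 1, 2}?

Iteration log — 6 steps:
  step 1. node 0  ⊔preds=10111  new=10110  old=00000  +wl: 
  step 2. node 1  ⊔preds=10110  new=10111  stable
  step 3. node 2  ⊔preds=10111  new=11111  old=00000  +wl: 0,1
  step 4. node 0  ⊔preds=11111  new=11110  old=10110  +wl: 2
  step 5. node 1  ⊔preds=11111  new=10111  stable
  step 6. node 2  ⊔preds=11111  new=11111  stable

Least fixpoint reached:
  node 0: 11110
  node 1: 10111
  node 2: 11111

11111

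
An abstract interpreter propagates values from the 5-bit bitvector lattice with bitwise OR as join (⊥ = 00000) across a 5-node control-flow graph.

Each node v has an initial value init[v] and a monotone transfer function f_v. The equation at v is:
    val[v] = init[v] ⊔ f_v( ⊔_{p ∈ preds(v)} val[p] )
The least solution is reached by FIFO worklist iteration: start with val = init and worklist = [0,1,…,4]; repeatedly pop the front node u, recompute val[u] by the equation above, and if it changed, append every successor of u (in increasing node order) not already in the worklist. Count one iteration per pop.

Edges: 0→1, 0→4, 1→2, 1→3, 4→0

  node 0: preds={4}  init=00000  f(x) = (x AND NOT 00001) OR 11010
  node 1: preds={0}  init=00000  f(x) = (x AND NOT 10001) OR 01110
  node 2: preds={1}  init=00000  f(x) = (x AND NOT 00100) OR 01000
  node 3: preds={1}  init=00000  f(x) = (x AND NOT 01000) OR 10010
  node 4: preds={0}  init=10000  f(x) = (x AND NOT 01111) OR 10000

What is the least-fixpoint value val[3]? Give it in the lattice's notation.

Iteration log — 5 steps:
  step 1. node 0  ⊔preds=10000  new=11010  old=00000  +wl: 
  step 2. node 1  ⊔preds=11010  new=01110  old=00000  +wl: 
  step 3. node 2  ⊔preds=01110  new=01010  old=00000  +wl: 
  step 4. node 3  ⊔preds=01110  new=10110  old=00000  +wl: 
  step 5. node 4  ⊔preds=11010  new=10000  stable

Least fixpoint reached:
  node 0: 11010
  node 1: 01110
  node 2: 01010
  node 3: 10110
  node 4: 10000

10110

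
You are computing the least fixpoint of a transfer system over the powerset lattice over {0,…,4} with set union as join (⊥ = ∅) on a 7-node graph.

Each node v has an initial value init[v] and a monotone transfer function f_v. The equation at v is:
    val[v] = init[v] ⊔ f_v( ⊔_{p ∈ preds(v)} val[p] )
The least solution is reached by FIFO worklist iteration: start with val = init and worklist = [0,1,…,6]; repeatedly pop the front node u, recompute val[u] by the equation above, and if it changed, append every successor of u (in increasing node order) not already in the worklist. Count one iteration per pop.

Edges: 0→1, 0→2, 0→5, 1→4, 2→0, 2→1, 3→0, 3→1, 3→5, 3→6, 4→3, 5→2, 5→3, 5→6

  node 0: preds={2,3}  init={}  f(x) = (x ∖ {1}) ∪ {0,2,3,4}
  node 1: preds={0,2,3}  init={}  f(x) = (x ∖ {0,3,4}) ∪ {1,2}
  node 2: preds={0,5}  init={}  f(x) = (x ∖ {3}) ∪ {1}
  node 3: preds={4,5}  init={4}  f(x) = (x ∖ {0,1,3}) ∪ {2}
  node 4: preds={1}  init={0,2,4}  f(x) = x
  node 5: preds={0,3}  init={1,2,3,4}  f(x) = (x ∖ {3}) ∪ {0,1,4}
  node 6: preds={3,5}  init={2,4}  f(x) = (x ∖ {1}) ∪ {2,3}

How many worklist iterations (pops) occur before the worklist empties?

11

Iteration log — 11 steps:
  step 1. node 0  ⊔preds={4}  new={0,2,3,4}  old={}  +wl: 
  step 2. node 1  ⊔preds={0,2,3,4}  new={1,2}  old={}  +wl: 
  step 3. node 2  ⊔preds={0,1,2,3,4}  new={0,1,2,4}  old={}  +wl: 0,1
  step 4. node 3  ⊔preds={0,1,2,3,4}  new={2,4}  old={4}  +wl: 
  step 5. node 4  ⊔preds={1,2}  new={0,1,2,4}  old={0,2,4}  +wl: 3
  step 6. node 5  ⊔preds={0,2,3,4}  new={0,1,2,3,4}  old={1,2,3,4}  +wl: 2
  step 7. node 6  ⊔preds={0,1,2,3,4}  new={0,2,3,4}  old={2,4}  +wl: 
  step 8. node 0  ⊔preds={0,1,2,4}  new={0,2,3,4}  stable
  step 9. node 1  ⊔preds={0,1,2,3,4}  new={1,2}  stable
  step 10. node 3  ⊔preds={0,1,2,3,4}  new={2,4}  stable
  step 11. node 2  ⊔preds={0,1,2,3,4}  new={0,1,2,4}  stable

Least fixpoint reached:
  node 0: {0,2,3,4}
  node 1: {1,2}
  node 2: {0,1,2,4}
  node 3: {2,4}
  node 4: {0,1,2,4}
  node 5: {0,1,2,3,4}
  node 6: {0,2,3,4}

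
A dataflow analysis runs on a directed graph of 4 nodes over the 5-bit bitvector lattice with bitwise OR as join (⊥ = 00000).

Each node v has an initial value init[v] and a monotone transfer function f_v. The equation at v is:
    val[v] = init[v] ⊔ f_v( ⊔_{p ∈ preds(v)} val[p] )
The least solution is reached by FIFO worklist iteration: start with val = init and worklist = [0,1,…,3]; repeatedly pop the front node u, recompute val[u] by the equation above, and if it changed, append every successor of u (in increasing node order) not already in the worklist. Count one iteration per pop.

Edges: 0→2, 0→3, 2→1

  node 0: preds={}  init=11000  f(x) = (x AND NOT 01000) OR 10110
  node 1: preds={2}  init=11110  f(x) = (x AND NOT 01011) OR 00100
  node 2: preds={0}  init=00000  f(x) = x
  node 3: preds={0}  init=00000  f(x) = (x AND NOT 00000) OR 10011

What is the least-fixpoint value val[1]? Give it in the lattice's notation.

Worklist (5 pops):
  #1 pop 0: in=00000 → 11110 (was 11000); enqueue []
  #2 pop 1: in=00000 → 11110 (no change)
  #3 pop 2: in=11110 → 11110 (was 00000); enqueue [1]
  #4 pop 3: in=11110 → 11111 (was 00000); enqueue []
  #5 pop 1: in=11110 → 11110 (no change)

Fixpoint:
  val[0] = 11110
  val[1] = 11110
  val[2] = 11110
  val[3] = 11111

11110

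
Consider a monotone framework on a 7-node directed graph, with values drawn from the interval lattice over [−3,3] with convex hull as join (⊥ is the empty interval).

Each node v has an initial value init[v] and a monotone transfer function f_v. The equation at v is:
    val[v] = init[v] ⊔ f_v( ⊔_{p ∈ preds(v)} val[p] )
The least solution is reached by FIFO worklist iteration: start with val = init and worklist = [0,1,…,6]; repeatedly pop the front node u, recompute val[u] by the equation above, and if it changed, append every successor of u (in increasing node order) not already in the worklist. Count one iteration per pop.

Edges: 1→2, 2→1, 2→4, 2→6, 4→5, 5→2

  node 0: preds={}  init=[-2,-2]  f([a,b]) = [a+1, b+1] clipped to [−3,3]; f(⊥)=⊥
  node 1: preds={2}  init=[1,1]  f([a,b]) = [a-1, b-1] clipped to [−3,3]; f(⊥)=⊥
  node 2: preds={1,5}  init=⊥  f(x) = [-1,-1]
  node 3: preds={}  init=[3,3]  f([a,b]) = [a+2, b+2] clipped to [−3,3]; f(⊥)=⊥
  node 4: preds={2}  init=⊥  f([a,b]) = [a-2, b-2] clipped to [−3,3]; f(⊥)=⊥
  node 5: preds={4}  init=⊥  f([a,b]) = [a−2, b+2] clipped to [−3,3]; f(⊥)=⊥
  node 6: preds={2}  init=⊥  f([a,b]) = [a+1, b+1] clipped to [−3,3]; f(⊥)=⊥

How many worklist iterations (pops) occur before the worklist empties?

Trace (9 dequeues):
  [1] u=0 | in ⊥ | out [-2,-2] | ==
  [2] u=1 | in ⊥ | out [1,1] | ==
  [3] u=2 | in [1,1] | out [-1,-1] | prev ⊥ | push {1}
  [4] u=3 | in ⊥ | out [3,3] | ==
  [5] u=4 | in [-1,-1] | out [-3,-3] | prev ⊥ | push {}
  [6] u=5 | in [-3,-3] | out [-3,-1] | prev ⊥ | push {2}
  [7] u=6 | in [-1,-1] | out [0,0] | prev ⊥ | push {}
  [8] u=1 | in [-1,-1] | out [-2,1] | prev [1,1] | push {}
  [9] u=2 | in [-3,1] | out [-1,-1] | ==

Converged values:
  [0] [-2,-2]
  [1] [-2,1]
  [2] [-1,-1]
  [3] [3,3]
  [4] [-3,-3]
  [5] [-3,-1]
  [6] [0,0]

9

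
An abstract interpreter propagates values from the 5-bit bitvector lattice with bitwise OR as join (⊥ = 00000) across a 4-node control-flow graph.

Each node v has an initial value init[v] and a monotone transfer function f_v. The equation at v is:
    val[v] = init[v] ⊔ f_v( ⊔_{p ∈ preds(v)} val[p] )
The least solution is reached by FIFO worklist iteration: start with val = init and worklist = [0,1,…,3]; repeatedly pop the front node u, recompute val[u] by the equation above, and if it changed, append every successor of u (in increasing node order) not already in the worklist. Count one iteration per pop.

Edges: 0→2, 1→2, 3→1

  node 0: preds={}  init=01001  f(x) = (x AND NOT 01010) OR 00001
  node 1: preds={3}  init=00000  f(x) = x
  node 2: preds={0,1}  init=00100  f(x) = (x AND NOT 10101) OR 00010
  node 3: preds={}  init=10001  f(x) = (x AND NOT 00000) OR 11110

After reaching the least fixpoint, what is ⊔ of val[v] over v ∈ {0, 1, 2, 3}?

Trace (6 dequeues):
  [1] u=0 | in 00000 | out 01001 | ==
  [2] u=1 | in 10001 | out 10001 | prev 00000 | push {}
  [3] u=2 | in 11001 | out 01110 | prev 00100 | push {}
  [4] u=3 | in 00000 | out 11111 | prev 10001 | push {1}
  [5] u=1 | in 11111 | out 11111 | prev 10001 | push {2}
  [6] u=2 | in 11111 | out 01110 | ==

Converged values:
  [0] 01001
  [1] 11111
  [2] 01110
  [3] 11111

11111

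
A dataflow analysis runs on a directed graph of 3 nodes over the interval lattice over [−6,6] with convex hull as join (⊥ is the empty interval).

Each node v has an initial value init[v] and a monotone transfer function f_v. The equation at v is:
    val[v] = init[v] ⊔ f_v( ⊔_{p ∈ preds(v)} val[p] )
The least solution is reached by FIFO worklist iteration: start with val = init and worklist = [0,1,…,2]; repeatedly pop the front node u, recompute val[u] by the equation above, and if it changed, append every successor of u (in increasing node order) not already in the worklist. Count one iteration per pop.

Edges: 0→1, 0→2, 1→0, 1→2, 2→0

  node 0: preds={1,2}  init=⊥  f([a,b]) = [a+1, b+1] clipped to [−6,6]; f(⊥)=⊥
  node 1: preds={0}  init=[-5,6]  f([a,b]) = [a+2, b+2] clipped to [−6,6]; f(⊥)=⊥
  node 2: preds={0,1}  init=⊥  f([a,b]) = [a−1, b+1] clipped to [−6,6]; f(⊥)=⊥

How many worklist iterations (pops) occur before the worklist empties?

6

Worklist (6 pops):
  #1 pop 0: in=[-5,6] → [-4,6] (was ⊥); enqueue []
  #2 pop 1: in=[-4,6] → [-5,6] (no change)
  #3 pop 2: in=[-5,6] → [-6,6] (was ⊥); enqueue [0]
  #4 pop 0: in=[-6,6] → [-5,6] (was [-4,6]); enqueue [1,2]
  #5 pop 1: in=[-5,6] → [-5,6] (no change)
  #6 pop 2: in=[-5,6] → [-6,6] (no change)

Fixpoint:
  val[0] = [-5,6]
  val[1] = [-5,6]
  val[2] = [-6,6]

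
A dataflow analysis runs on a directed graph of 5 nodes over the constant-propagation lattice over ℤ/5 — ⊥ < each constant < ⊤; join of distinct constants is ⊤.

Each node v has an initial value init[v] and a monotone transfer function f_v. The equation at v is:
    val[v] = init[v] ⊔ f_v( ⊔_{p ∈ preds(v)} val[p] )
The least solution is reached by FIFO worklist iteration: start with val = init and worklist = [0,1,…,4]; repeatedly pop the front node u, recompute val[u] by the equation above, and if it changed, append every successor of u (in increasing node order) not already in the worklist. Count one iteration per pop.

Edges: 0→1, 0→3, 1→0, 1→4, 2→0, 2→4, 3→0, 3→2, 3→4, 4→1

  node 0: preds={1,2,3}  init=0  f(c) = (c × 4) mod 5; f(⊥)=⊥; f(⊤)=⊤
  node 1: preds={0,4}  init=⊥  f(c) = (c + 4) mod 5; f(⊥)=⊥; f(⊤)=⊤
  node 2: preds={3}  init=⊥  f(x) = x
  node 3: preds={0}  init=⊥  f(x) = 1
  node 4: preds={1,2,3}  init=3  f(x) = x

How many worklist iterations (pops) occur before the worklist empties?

Worklist (11 pops):
  #1 pop 0: in=⊥ → 0 (no change)
  #2 pop 1: in=⊤ → ⊤ (was ⊥); enqueue [0]
  #3 pop 2: in=⊥ → ⊥ (no change)
  #4 pop 3: in=0 → 1 (was ⊥); enqueue [2]
  #5 pop 4: in=⊤ → ⊤ (was 3); enqueue [1]
  #6 pop 0: in=⊤ → ⊤ (was 0); enqueue [3]
  #7 pop 2: in=1 → 1 (was ⊥); enqueue [0,4]
  #8 pop 1: in=⊤ → ⊤ (no change)
  #9 pop 3: in=⊤ → 1 (no change)
  #10 pop 0: in=⊤ → ⊤ (no change)
  #11 pop 4: in=⊤ → ⊤ (no change)

Fixpoint:
  val[0] = ⊤
  val[1] = ⊤
  val[2] = 1
  val[3] = 1
  val[4] = ⊤

11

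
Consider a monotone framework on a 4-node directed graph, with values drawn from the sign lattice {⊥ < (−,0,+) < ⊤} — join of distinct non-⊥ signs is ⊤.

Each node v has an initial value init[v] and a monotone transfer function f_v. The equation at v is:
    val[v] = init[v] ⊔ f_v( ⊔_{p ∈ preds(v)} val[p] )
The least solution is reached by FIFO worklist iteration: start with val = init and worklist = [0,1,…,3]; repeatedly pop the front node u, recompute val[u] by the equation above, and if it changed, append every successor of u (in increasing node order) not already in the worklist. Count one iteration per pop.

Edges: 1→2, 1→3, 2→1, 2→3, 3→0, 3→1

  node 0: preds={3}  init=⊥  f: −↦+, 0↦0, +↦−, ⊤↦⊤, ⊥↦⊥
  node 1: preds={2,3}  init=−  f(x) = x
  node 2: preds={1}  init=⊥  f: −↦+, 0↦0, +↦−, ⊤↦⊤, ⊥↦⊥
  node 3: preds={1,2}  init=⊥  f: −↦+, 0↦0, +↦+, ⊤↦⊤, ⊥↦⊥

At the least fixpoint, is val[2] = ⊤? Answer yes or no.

yes

Iteration log — 9 steps:
  step 1. node 0  ⊔preds=⊥  new=⊥  stable
  step 2. node 1  ⊔preds=⊥  new=−  stable
  step 3. node 2  ⊔preds=−  new=+  old=⊥  +wl: 1
  step 4. node 3  ⊔preds=⊤  new=⊤  old=⊥  +wl: 0
  step 5. node 1  ⊔preds=⊤  new=⊤  old=−  +wl: 2,3
  step 6. node 0  ⊔preds=⊤  new=⊤  old=⊥  +wl: 
  step 7. node 2  ⊔preds=⊤  new=⊤  old=+  +wl: 1
  step 8. node 3  ⊔preds=⊤  new=⊤  stable
  step 9. node 1  ⊔preds=⊤  new=⊤  stable

Least fixpoint reached:
  node 0: ⊤
  node 1: ⊤
  node 2: ⊤
  node 3: ⊤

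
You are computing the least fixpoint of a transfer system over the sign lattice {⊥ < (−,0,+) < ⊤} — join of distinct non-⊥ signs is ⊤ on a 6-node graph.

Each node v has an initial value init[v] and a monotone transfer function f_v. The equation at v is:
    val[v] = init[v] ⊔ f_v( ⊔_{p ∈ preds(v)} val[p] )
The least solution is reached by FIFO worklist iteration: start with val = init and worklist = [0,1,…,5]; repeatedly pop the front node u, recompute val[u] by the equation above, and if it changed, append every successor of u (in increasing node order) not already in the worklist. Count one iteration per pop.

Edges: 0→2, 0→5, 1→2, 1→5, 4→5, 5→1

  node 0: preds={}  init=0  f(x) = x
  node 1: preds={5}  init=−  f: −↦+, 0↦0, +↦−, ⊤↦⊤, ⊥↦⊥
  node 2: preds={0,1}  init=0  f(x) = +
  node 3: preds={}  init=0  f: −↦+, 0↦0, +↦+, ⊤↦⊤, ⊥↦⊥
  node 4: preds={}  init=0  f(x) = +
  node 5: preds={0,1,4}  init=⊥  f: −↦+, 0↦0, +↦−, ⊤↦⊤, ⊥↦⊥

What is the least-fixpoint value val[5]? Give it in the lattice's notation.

⊤

Iteration log — 9 steps:
  step 1. node 0  ⊔preds=⊥  new=0  stable
  step 2. node 1  ⊔preds=⊥  new=−  stable
  step 3. node 2  ⊔preds=⊤  new=⊤  old=0  +wl: 
  step 4. node 3  ⊔preds=⊥  new=0  stable
  step 5. node 4  ⊔preds=⊥  new=⊤  old=0  +wl: 
  step 6. node 5  ⊔preds=⊤  new=⊤  old=⊥  +wl: 1
  step 7. node 1  ⊔preds=⊤  new=⊤  old=−  +wl: 2,5
  step 8. node 2  ⊔preds=⊤  new=⊤  stable
  step 9. node 5  ⊔preds=⊤  new=⊤  stable

Least fixpoint reached:
  node 0: 0
  node 1: ⊤
  node 2: ⊤
  node 3: 0
  node 4: ⊤
  node 5: ⊤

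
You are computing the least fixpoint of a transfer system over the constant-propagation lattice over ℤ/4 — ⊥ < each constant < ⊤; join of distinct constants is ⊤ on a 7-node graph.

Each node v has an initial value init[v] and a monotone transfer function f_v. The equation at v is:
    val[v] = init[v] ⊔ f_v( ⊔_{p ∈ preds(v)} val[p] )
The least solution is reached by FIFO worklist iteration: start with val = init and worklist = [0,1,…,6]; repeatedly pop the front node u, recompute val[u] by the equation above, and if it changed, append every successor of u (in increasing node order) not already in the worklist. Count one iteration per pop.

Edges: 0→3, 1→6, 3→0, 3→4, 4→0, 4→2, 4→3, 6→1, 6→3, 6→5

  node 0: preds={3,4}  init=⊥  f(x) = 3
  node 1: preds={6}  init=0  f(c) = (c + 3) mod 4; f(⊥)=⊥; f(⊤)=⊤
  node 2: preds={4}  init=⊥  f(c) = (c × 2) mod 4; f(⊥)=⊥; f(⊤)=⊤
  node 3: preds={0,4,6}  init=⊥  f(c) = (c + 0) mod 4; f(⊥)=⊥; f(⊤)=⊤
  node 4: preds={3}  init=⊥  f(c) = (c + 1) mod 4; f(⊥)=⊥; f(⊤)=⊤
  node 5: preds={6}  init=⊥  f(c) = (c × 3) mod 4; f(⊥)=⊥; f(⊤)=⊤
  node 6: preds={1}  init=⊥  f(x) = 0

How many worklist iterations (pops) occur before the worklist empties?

Trace (18 dequeues):
  [1] u=0 | in ⊥ | out 3 | prev ⊥ | push {}
  [2] u=1 | in ⊥ | out 0 | ==
  [3] u=2 | in ⊥ | out ⊥ | ==
  [4] u=3 | in 3 | out 3 | prev ⊥ | push {0}
  [5] u=4 | in 3 | out 0 | prev ⊥ | push {2,3}
  [6] u=5 | in ⊥ | out ⊥ | ==
  [7] u=6 | in 0 | out 0 | prev ⊥ | push {1,5}
  [8] u=0 | in ⊤ | out 3 | ==
  [9] u=2 | in 0 | out 0 | prev ⊥ | push {}
  [10] u=3 | in ⊤ | out ⊤ | prev 3 | push {0,4}
  [11] u=1 | in 0 | out ⊤ | prev 0 | push {6}
  [12] u=5 | in 0 | out 0 | prev ⊥ | push {}
  [13] u=0 | in ⊤ | out 3 | ==
  [14] u=4 | in ⊤ | out ⊤ | prev 0 | push {0,2,3}
  [15] u=6 | in ⊤ | out 0 | ==
  [16] u=0 | in ⊤ | out 3 | ==
  [17] u=2 | in ⊤ | out ⊤ | prev 0 | push {}
  [18] u=3 | in ⊤ | out ⊤ | ==

Converged values:
  [0] 3
  [1] ⊤
  [2] ⊤
  [3] ⊤
  [4] ⊤
  [5] 0
  [6] 0

18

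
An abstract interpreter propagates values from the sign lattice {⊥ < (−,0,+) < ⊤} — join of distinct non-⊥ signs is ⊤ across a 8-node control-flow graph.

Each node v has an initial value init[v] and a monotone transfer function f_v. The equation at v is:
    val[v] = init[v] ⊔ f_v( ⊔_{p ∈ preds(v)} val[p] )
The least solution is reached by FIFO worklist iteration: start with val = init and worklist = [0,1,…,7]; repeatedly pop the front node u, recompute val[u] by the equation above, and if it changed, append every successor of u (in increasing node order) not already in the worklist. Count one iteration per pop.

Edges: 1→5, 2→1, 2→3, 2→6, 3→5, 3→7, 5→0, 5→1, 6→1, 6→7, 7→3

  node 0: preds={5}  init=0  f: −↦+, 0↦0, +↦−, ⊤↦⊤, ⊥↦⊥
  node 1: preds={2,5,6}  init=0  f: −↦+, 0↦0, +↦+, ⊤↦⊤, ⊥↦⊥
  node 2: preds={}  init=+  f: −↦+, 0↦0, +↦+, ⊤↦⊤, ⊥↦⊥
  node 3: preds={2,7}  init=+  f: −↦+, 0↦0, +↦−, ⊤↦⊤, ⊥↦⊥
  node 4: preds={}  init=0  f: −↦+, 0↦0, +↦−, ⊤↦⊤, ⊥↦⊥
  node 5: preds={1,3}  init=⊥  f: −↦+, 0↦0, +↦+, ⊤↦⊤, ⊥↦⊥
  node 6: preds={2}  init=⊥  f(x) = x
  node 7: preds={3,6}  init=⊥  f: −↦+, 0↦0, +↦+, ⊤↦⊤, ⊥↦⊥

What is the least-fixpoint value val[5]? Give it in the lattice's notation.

⊤

Iteration log — 11 steps:
  step 1. node 0  ⊔preds=⊥  new=0  stable
  step 2. node 1  ⊔preds=+  new=⊤  old=0  +wl: 
  step 3. node 2  ⊔preds=⊥  new=+  stable
  step 4. node 3  ⊔preds=+  new=⊤  old=+  +wl: 
  step 5. node 4  ⊔preds=⊥  new=0  stable
  step 6. node 5  ⊔preds=⊤  new=⊤  old=⊥  +wl: 0,1
  step 7. node 6  ⊔preds=+  new=+  old=⊥  +wl: 
  step 8. node 7  ⊔preds=⊤  new=⊤  old=⊥  +wl: 3
  step 9. node 0  ⊔preds=⊤  new=⊤  old=0  +wl: 
  step 10. node 1  ⊔preds=⊤  new=⊤  stable
  step 11. node 3  ⊔preds=⊤  new=⊤  stable

Least fixpoint reached:
  node 0: ⊤
  node 1: ⊤
  node 2: +
  node 3: ⊤
  node 4: 0
  node 5: ⊤
  node 6: +
  node 7: ⊤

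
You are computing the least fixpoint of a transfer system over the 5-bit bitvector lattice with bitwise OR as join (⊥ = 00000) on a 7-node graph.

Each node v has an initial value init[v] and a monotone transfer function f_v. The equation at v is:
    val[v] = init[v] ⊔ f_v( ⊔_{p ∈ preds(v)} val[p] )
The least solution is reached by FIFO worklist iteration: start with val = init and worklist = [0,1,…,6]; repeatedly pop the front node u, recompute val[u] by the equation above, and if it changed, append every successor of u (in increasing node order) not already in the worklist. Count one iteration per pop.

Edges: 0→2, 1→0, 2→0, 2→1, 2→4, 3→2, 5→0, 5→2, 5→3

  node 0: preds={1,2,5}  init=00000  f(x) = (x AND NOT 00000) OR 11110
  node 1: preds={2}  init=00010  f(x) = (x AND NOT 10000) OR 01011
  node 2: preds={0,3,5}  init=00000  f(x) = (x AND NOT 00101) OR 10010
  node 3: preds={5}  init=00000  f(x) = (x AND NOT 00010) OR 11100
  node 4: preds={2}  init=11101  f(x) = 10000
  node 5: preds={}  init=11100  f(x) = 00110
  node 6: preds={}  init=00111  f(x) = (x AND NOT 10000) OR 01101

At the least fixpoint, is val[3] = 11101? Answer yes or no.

Iteration log — 11 steps:
  step 1. node 0  ⊔preds=11110  new=11110  old=00000  +wl: 
  step 2. node 1  ⊔preds=00000  new=01011  old=00010  +wl: 0
  step 3. node 2  ⊔preds=11110  new=11010  old=00000  +wl: 1
  step 4. node 3  ⊔preds=11100  new=11100  old=00000  +wl: 2
  step 5. node 4  ⊔preds=11010  new=11101  stable
  step 6. node 5  ⊔preds=00000  new=11110  old=11100  +wl: 3
  step 7. node 6  ⊔preds=00000  new=01111  old=00111  +wl: 
  step 8. node 0  ⊔preds=11111  new=11111  old=11110  +wl: 
  step 9. node 1  ⊔preds=11010  new=01011  stable
  step 10. node 2  ⊔preds=11111  new=11010  stable
  step 11. node 3  ⊔preds=11110  new=11100  stable

Least fixpoint reached:
  node 0: 11111
  node 1: 01011
  node 2: 11010
  node 3: 11100
  node 4: 11101
  node 5: 11110
  node 6: 01111

no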